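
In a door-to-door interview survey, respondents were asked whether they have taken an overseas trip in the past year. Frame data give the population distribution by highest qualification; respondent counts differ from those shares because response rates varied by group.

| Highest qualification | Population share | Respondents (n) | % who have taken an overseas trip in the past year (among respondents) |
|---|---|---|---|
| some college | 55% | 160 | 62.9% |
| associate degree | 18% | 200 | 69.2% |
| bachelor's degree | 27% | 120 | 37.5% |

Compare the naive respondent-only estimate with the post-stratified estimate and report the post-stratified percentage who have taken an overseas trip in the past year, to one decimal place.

57.2%

Naive respondent-only estimate (weights = respondent counts):
  (160/480)×62.9 + (200/480)×69.2 + (120/480)×37.5 = 59.175%
Post-stratified estimate weights by population shares:
  0.55×62.9 + 0.18×69.2 + 0.27×37.5 = 57.176%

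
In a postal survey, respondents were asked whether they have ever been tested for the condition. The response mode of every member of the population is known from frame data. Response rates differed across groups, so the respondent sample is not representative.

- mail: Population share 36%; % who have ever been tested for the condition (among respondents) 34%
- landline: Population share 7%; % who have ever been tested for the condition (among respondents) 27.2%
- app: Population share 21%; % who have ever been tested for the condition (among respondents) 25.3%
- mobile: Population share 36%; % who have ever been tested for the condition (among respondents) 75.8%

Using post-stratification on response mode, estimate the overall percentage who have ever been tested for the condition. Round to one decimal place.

Reweight to the known response mode distribution:
  mail: 0.36 × 34 = 12.24
  landline: 0.07 × 27.2 = 1.904
  app: 0.21 × 25.3 = 5.313
  mobile: 0.36 × 75.8 = 27.288
Post-stratified estimate = 46.745 → 46.7%.

46.7%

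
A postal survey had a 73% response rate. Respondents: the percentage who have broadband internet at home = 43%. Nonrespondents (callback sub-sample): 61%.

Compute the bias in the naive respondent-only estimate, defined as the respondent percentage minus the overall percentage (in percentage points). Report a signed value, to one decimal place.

Nonresponse fraction = 1 − 0.73 = 0.27.
Bias = (nonresponse fraction) × (respondent percentage − nonrespondent percentage)
     = 0.27 × (43 − 61) = 0.27 × -18 = -4.86.

-4.9 percentage points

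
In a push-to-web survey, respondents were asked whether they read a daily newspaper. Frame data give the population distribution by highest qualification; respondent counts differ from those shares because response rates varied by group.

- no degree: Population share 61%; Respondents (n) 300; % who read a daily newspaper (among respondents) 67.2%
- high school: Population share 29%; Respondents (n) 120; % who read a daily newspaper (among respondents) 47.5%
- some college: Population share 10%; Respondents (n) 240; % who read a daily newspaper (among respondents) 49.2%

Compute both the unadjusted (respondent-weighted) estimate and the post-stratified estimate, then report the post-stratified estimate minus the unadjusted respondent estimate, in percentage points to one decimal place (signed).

+2.6 percentage points

Naive respondent-only estimate (weights = respondent counts):
  (300/660)×67.2 + (120/660)×47.5 + (240/660)×49.2 = 57.0727%
Post-stratified estimate weights by population shares:
  0.61×67.2 + 0.29×47.5 + 0.1×49.2 = 59.687%
Difference = 59.687 − 57.0727 = 2.6143 pp.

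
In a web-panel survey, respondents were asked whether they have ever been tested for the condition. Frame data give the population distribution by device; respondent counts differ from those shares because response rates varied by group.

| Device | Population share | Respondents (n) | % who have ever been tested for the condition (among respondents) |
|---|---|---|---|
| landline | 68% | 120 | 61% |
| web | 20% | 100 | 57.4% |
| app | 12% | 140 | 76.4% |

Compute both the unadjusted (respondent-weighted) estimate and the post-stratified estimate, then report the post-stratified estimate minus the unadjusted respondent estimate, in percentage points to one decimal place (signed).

-3.9 percentage points

Naive respondent-only estimate (weights = respondent counts):
  (120/360)×61 + (100/360)×57.4 + (140/360)×76.4 = 65.9889%
Reweighting by population device shares:
  0.68×61 + 0.2×57.4 + 0.12×76.4 = 62.128%
Difference = 62.128 − 65.9889 = -3.8609 pp.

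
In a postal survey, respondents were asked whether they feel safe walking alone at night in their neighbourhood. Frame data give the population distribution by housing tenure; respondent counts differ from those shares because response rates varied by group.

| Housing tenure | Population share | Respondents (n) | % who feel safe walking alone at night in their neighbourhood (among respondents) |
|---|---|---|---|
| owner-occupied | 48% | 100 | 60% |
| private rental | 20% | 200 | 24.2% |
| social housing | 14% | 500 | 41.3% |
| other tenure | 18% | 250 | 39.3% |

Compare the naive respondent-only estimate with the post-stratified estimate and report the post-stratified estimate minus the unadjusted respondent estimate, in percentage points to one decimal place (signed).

+7.1 percentage points

Naive respondent-only estimate (weights = respondent counts):
  (100/1050)×60 + (200/1050)×24.2 + (500/1050)×41.3 + (250/1050)×39.3 = 39.3476%
Post-stratified estimate weights by population shares:
  0.48×60 + 0.2×24.2 + 0.14×41.3 + 0.18×39.3 = 46.496%
Difference = 46.496 − 39.3476 = 7.1484 pp.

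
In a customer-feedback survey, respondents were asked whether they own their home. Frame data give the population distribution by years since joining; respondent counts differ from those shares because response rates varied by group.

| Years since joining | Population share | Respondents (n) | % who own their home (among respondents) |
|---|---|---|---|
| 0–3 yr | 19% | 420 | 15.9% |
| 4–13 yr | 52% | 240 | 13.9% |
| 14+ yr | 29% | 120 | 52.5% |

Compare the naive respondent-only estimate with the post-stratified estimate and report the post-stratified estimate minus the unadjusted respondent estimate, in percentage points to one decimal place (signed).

Without adjustment, the pooled respondent share is:
  (420/780)×15.9 + (240/780)×13.9 + (120/780)×52.5 = 20.9154%
Post-stratifying to population shares instead:
  0.19×15.9 + 0.52×13.9 + 0.29×52.5 = 25.474%
Difference = 25.474 − 20.9154 = 4.5586 pp.

+4.6 percentage points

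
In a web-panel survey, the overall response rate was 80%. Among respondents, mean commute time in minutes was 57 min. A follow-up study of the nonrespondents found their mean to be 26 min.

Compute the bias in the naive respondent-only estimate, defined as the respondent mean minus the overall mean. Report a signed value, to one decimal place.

Nonresponse fraction = 1 − 0.8 = 0.2.
Bias = (nonresponse fraction) × (respondent mean − nonrespondent mean)
     = 0.2 × (57 − 26) = 0.2 × 31 = 6.2.

+6.2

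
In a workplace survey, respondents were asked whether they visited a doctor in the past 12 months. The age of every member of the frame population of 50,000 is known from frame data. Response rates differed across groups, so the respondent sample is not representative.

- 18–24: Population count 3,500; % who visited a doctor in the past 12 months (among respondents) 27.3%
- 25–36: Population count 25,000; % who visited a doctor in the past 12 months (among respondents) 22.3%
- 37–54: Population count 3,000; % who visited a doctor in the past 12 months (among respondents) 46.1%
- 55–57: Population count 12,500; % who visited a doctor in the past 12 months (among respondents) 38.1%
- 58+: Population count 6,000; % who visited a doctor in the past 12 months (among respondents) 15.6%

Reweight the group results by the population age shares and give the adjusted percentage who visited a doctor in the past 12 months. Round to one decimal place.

27.2%

Weight each group's respondent value by its population share:
  18–24: (3,500/50,000) × 27.3 = 1.911
  25–36: (25,000/50,000) × 22.3 = 11.15
  37–54: (3,000/50,000) × 46.1 = 2.766
  55–57: (12,500/50,000) × 38.1 = 9.525
  58+: (6,000/50,000) × 15.6 = 1.872
Post-stratified estimate = 27.224 → 27.2%.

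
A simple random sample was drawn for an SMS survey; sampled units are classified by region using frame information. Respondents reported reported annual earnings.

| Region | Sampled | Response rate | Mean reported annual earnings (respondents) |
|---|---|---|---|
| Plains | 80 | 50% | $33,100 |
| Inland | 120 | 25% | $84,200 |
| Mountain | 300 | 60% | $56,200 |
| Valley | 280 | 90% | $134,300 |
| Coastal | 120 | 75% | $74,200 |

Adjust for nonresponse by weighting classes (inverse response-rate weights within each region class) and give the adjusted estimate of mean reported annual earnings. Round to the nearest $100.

$84,600

With weight = n_sampled/n_responded per class, the weighted class total is n_sampled:
  Plains: 80 × 33,100 = 2,648,000
  Inland: 120 × 84,200 = 10,104,000
  Mountain: 300 × 56,200 = 16,860,000
  Valley: 280 × 134,300 = 37,604,000
  Coastal: 120 × 74,200 = 8,904,000
Adjusted estimate = 76,120,000 / 900 = 84577.8 → $84,600.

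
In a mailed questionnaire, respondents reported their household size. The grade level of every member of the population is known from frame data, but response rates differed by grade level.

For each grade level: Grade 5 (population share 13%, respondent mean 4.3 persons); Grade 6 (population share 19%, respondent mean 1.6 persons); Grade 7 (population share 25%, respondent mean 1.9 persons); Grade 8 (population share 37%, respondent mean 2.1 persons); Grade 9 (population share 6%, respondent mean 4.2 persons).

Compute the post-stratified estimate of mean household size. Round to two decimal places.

Weight each group's respondent value by its population share:
  Grade 5: 0.13 × 4.3 = 0.559
  Grade 6: 0.19 × 1.6 = 0.304
  Grade 7: 0.25 × 1.9 = 0.475
  Grade 8: 0.37 × 2.1 = 0.777
  Grade 9: 0.06 × 4.2 = 0.252
Post-stratified estimate = 2.367 → 2.37.

2.37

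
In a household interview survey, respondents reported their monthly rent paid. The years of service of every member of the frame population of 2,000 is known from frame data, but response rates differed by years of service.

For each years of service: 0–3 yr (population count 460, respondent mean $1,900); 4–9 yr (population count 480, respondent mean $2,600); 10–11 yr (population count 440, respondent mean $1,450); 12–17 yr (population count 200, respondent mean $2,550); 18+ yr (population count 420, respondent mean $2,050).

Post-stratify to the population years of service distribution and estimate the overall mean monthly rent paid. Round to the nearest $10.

$2,070

Weight each group's respondent value by its population share:
  0–3 yr: (460/2,000) × 1900 = 437
  4–9 yr: (480/2,000) × 2600 = 624
  10–11 yr: (440/2,000) × 1450 = 319
  12–17 yr: (200/2,000) × 2550 = 255
  18+ yr: (420/2,000) × 2050 = 430.5
Post-stratified estimate = 2065.5 → $2,070.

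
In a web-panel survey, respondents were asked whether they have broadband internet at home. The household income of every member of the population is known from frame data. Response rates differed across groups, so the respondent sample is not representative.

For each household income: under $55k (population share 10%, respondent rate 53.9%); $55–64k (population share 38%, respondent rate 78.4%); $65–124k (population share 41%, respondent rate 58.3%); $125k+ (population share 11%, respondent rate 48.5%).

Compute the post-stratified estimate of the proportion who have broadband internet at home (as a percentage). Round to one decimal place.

Post-stratification weights by population share, not respondent share:
  under $55k: 0.1 × 53.9 = 5.39
  $55–64k: 0.38 × 78.4 = 29.792
  $65–124k: 0.41 × 58.3 = 23.903
  $125k+: 0.11 × 48.5 = 5.335
Post-stratified estimate = 64.42 → 64.4%.

64.4%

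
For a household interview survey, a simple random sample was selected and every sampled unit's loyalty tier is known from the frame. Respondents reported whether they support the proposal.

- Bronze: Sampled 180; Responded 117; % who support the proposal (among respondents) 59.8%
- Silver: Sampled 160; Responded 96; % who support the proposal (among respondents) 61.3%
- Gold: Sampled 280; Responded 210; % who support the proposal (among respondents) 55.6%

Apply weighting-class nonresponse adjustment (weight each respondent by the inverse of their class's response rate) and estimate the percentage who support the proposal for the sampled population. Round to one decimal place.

Response rates by class: Bronze 117/180 = 65%, Silver 96/160 = 60%, Gold 210/280 = 75%.
With weight = n_sampled/n_responded per class, the weighted class total is n_sampled:
  Bronze: 180 × 59.8 = 10,764
  Silver: 160 × 61.3 = 9808
  Gold: 280 × 55.6 = 15,568
Adjusted estimate = 36,140 / 620 = 58.2903 → 58.3%.

58.3%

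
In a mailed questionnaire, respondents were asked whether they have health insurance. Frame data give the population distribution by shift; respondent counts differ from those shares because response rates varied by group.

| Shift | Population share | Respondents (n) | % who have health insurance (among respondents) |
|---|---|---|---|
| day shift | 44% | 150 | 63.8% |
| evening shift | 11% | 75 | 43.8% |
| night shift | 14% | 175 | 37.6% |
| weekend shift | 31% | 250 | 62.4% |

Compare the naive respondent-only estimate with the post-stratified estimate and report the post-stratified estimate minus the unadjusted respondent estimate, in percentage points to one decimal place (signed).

+3.6 percentage points

Naive respondent-only estimate (weights = respondent counts):
  (150/650)×63.8 + (75/650)×43.8 + (175/650)×37.6 + (250/650)×62.4 = 53.9%
Post-stratified estimate weights by population shares:
  0.44×63.8 + 0.11×43.8 + 0.14×37.6 + 0.31×62.4 = 57.498%
Difference = 57.498 − 53.9 = 3.598 pp.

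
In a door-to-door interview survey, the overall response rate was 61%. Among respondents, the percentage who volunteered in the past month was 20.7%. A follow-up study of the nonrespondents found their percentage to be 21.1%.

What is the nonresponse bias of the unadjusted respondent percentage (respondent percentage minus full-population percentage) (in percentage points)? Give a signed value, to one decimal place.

Nonresponse fraction = 1 − 0.61 = 0.39.
Bias = (nonresponse fraction) × (respondent percentage − nonrespondent percentage)
     = 0.39 × (20.7 − 21.1) = 0.39 × -0.4 = -0.156.

-0.2 percentage points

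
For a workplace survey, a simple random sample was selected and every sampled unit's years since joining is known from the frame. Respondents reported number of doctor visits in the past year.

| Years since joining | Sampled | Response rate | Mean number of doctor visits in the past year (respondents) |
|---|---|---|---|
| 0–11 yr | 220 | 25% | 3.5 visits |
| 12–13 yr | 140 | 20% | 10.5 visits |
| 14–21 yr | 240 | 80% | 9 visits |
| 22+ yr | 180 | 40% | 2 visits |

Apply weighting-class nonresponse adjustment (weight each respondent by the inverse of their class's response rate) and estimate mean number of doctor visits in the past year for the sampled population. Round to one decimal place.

6.1

With weight = n_sampled/n_responded per class, the weighted class total is n_sampled:
  0–11 yr: 220 × 3.5 = 770
  12–13 yr: 140 × 10.5 = 1470
  14–21 yr: 240 × 9 = 2160
  22+ yr: 180 × 2 = 360
Adjusted estimate = 4760 / 780 = 6.10256 → 6.1.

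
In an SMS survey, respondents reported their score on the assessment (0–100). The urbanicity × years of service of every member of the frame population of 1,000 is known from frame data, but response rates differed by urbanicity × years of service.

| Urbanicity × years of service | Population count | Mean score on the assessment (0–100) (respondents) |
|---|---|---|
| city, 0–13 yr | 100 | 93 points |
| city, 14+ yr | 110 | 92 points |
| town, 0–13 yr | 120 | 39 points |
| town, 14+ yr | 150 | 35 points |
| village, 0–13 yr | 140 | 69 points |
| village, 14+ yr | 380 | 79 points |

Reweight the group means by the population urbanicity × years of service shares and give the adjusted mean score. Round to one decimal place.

69.0

Weight each group's respondent value by its population share:
  city, 0–13 yr: (100/1,000) × 93 = 9.3
  city, 14+ yr: (110/1,000) × 92 = 10.12
  town, 0–13 yr: (120/1,000) × 39 = 4.68
  town, 14+ yr: (150/1,000) × 35 = 5.25
  village, 0–13 yr: (140/1,000) × 69 = 9.66
  village, 14+ yr: (380/1,000) × 79 = 30.02
Post-stratified estimate = 69.03 → 69.0.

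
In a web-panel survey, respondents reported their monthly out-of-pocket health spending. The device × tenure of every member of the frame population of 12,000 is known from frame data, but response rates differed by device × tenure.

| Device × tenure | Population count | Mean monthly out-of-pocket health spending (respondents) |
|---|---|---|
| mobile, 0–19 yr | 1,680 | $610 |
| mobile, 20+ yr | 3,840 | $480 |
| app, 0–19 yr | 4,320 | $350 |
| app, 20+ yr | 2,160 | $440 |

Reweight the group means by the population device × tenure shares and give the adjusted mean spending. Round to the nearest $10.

$440

Post-stratification weights by population share, not respondent share:
  mobile, 0–19 yr: (1,680/12,000) × 610 = 85.4
  mobile, 20+ yr: (3,840/12,000) × 480 = 153.6
  app, 0–19 yr: (4,320/12,000) × 350 = 126
  app, 20+ yr: (2,160/12,000) × 440 = 79.2
Post-stratified estimate = 444.2 → $440.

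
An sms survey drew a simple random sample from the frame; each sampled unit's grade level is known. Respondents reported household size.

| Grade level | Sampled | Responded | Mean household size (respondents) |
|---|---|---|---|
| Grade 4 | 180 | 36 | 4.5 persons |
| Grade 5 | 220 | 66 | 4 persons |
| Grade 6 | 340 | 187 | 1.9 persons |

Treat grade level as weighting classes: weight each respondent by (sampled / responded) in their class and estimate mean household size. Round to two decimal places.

3.16

Response rates by class: Grade 4 36/180 = 20%, Grade 5 66/220 = 30%, Grade 6 187/340 = 55%.
Inverse-response-rate weighting restores each class to its sampled count, so class totals weight by n_sampled:
  Grade 4: 180 × 4.5 = 810
  Grade 5: 220 × 4 = 880
  Grade 6: 340 × 1.9 = 646
Adjusted estimate = 2336 / 740 = 3.15676 → 3.16.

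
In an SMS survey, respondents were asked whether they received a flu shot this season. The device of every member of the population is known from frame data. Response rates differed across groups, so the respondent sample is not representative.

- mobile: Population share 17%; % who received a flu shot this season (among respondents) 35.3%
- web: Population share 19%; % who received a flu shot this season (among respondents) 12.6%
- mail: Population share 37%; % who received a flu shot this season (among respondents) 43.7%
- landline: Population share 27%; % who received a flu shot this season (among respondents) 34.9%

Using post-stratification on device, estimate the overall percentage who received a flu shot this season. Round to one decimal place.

Reweight to the known device distribution:
  mobile: 0.17 × 35.3 = 6.001
  web: 0.19 × 12.6 = 2.394
  mail: 0.37 × 43.7 = 16.169
  landline: 0.27 × 34.9 = 9.423
Post-stratified estimate = 33.987 → 34.0%.

34.0%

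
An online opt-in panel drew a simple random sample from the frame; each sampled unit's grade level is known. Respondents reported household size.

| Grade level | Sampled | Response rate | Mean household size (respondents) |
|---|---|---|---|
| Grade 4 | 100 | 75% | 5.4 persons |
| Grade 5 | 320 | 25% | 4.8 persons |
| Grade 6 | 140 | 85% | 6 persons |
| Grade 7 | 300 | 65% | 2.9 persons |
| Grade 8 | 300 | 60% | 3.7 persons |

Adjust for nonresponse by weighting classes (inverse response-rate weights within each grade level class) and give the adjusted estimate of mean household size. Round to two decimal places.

Weighting each respondent by the inverse class response rate inflates each class back to its sampled size, so the class weight is n_sampled:
  Grade 4: 100 × 5.4 = 540
  Grade 5: 320 × 4.8 = 1536
  Grade 6: 140 × 6 = 840
  Grade 7: 300 × 2.9 = 870
  Grade 8: 300 × 3.7 = 1110
Adjusted estimate = 4896 / 1,160 = 4.22069 → 4.22.

4.22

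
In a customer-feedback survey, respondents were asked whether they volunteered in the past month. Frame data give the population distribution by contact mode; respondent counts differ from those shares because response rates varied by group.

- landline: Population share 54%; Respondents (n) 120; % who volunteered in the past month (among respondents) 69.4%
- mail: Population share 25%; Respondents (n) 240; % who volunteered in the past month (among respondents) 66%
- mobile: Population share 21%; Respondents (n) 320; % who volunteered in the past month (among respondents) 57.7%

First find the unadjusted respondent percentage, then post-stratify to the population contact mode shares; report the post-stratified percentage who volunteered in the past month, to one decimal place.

66.1%

Unadjusted (pooled respondent) estimate weights by respondent counts:
  (120/680)×69.4 + (240/680)×66 + (320/680)×57.7 = 62.6941%
Post-stratified estimate weights by population shares:
  0.54×69.4 + 0.25×66 + 0.21×57.7 = 66.093%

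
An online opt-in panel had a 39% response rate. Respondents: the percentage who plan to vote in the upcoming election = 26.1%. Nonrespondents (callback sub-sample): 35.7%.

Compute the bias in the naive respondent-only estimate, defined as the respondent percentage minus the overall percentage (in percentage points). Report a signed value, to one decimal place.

-5.9 percentage points

Nonresponse fraction = 1 − 0.39 = 0.61.
Bias = (nonresponse fraction) × (respondent percentage − nonrespondent percentage)
     = 0.61 × (26.1 − 35.7) = 0.61 × -9.6 = -5.856.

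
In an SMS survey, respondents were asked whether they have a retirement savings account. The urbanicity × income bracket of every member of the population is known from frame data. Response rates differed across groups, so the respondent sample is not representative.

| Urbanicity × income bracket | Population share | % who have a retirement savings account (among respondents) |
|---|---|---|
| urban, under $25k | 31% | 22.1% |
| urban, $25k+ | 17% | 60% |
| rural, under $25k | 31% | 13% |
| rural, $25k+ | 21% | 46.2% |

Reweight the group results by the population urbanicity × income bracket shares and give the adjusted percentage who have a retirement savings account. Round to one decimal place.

30.8%

Each cell contributes population-share × respondent value:
  urban, under $25k: 0.31 × 22.1 = 6.851
  urban, $25k+: 0.17 × 60 = 10.2
  rural, under $25k: 0.31 × 13 = 4.03
  rural, $25k+: 0.21 × 46.2 = 9.702
Post-stratified estimate = 30.783 → 30.8%.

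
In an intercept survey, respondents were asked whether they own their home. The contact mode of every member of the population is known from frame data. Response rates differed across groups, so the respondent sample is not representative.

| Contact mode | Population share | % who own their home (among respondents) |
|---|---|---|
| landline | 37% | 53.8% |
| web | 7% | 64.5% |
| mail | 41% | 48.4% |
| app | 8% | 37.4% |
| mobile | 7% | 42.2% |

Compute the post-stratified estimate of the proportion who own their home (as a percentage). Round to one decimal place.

50.2%

Post-stratification weights by population share, not respondent share:
  landline: 0.37 × 53.8 = 19.906
  web: 0.07 × 64.5 = 4.515
  mail: 0.41 × 48.4 = 19.844
  app: 0.08 × 37.4 = 2.992
  mobile: 0.07 × 42.2 = 2.954
Post-stratified estimate = 50.211 → 50.2%.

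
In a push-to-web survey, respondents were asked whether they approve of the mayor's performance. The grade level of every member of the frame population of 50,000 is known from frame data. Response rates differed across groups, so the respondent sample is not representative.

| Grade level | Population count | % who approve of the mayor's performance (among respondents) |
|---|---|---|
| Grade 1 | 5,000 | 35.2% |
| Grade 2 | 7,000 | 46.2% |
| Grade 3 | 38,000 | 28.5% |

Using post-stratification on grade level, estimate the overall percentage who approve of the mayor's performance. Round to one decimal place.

31.6%

Post-stratification weights by population share, not respondent share:
  Grade 1: (5,000/50,000) × 35.2 = 3.52
  Grade 2: (7,000/50,000) × 46.2 = 6.468
  Grade 3: (38,000/50,000) × 28.5 = 21.66
Post-stratified estimate = 31.648 → 31.6%.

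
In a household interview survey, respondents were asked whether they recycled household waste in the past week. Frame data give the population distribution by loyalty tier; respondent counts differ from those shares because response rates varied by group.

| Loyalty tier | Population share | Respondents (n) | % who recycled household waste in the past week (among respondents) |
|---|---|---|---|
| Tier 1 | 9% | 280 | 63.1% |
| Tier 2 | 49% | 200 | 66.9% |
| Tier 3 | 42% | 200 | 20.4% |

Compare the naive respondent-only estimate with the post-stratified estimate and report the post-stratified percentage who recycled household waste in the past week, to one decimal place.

Naive respondent-only estimate (weights = respondent counts):
  (280/680)×63.1 + (200/680)×66.9 + (200/680)×20.4 = 51.6588%
Reweighting by population loyalty tier shares:
  0.09×63.1 + 0.49×66.9 + 0.42×20.4 = 47.028%

47.0%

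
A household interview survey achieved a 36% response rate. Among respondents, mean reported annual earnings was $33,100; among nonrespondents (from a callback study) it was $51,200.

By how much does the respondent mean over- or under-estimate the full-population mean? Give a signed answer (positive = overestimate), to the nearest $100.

Nonresponse fraction = 1 − 0.36 = 0.64.
Bias = (nonresponse fraction) × (respondent mean − nonrespondent mean)
     = 0.64 × (33,100 − 51,200) = 0.64 × -18,100 = -11,584.

-$11,600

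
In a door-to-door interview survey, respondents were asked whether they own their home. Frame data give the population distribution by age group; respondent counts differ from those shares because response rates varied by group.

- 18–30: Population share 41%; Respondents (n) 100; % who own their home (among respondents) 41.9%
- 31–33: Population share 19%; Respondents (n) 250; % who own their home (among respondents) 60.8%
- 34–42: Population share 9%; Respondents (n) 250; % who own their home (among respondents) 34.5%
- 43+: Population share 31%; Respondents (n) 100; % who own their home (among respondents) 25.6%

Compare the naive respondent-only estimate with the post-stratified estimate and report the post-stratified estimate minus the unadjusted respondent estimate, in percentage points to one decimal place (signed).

Naive respondent-only estimate (weights = respondent counts):
  (100/700)×41.9 + (250/700)×60.8 + (250/700)×34.5 + (100/700)×25.6 = 43.6786%
Reweighting by population age group shares:
  0.41×41.9 + 0.19×60.8 + 0.09×34.5 + 0.31×25.6 = 39.772%
Difference = 39.772 − 43.6786 = -3.9066 pp.

-3.9 percentage points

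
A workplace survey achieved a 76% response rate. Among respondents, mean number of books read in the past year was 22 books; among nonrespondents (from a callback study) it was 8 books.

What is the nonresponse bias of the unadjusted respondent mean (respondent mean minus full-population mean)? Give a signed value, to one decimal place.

+3.4

Nonresponse fraction = 1 − 0.76 = 0.24.
Bias = (nonresponse fraction) × (respondent mean − nonrespondent mean)
     = 0.24 × (22 − 8) = 0.24 × 14 = 3.36.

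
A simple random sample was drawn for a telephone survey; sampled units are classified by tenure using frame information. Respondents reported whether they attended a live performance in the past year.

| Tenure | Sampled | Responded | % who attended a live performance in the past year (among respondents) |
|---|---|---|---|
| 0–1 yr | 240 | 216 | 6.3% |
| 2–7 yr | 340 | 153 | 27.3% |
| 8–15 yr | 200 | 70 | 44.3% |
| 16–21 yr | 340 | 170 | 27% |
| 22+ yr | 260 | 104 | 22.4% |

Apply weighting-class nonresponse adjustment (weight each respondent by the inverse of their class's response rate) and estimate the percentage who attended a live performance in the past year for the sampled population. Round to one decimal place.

Class response rates: 0–1 yr 216/240 = 90%, 2–7 yr 153/340 = 45%, 8–15 yr 70/200 = 35%, 16–21 yr 170/340 = 50%, 22+ yr 104/260 = 40%.
Inverse-response-rate weighting restores each class to its sampled count, so class totals weight by n_sampled:
  0–1 yr: 240 × 6.3 = 1512
  2–7 yr: 340 × 27.3 = 9282
  8–15 yr: 200 × 44.3 = 8860
  16–21 yr: 340 × 27 = 9180
  22+ yr: 260 × 22.4 = 5824
Adjusted estimate = 34,658 / 1,380 = 25.1145 → 25.1%.

25.1%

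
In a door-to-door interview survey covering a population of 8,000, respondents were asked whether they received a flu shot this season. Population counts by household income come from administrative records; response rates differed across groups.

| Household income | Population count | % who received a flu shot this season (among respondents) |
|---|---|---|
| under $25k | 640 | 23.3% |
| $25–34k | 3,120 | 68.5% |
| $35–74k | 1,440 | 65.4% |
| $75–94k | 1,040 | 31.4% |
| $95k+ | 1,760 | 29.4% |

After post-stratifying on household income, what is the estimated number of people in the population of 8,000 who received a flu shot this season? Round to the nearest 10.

4,070

Each cell contributes its population count × the respondent rate:
  under $25k: 640 × 23.3% = 149.12
  $25–34k: 3,120 × 68.5% = 2137.2
  $35–74k: 1,440 × 65.4% = 941.76
  $75–94k: 1,040 × 31.4% = 326.56
  $95k+: 1,760 × 29.4% = 517.44
Estimated total = 4072.08 → 4,070.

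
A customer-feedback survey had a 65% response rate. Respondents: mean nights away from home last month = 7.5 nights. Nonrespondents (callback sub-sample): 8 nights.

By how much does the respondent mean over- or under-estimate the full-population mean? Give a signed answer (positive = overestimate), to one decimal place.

-0.2

Nonresponse fraction = 1 − 0.65 = 0.35.
Bias = (nonresponse fraction) × (respondent mean − nonrespondent mean)
     = 0.35 × (7.5 − 8) = 0.35 × -0.5 = -0.175.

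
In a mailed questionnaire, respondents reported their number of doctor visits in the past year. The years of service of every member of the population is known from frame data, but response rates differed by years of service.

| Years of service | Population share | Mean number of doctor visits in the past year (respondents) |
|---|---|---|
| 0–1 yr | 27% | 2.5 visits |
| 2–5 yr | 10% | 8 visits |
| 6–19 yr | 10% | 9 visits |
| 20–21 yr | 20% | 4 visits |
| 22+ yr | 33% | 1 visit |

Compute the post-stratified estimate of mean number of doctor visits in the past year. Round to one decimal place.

3.5

Each cell contributes population-share × respondent value:
  0–1 yr: 0.27 × 2.5 = 0.675
  2–5 yr: 0.1 × 8 = 0.8
  6–19 yr: 0.1 × 9 = 0.9
  20–21 yr: 0.2 × 4 = 0.8
  22+ yr: 0.33 × 1 = 0.33
Post-stratified estimate = 3.505 → 3.5.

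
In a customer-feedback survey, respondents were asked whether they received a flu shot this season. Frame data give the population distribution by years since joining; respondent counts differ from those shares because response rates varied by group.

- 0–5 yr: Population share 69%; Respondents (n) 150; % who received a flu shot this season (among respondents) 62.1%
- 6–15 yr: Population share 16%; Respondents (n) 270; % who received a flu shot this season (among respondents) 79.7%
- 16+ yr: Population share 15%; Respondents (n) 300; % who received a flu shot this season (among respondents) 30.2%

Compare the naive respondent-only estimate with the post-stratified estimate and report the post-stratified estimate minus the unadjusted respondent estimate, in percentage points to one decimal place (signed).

+4.7 percentage points

Unadjusted (pooled respondent) estimate weights by respondent counts:
  (150/720)×62.1 + (270/720)×79.7 + (300/720)×30.2 = 55.4083%
Post-stratifying to population shares instead:
  0.69×62.1 + 0.16×79.7 + 0.15×30.2 = 60.131%
Difference = 60.131 − 55.4083 = 4.7227 pp.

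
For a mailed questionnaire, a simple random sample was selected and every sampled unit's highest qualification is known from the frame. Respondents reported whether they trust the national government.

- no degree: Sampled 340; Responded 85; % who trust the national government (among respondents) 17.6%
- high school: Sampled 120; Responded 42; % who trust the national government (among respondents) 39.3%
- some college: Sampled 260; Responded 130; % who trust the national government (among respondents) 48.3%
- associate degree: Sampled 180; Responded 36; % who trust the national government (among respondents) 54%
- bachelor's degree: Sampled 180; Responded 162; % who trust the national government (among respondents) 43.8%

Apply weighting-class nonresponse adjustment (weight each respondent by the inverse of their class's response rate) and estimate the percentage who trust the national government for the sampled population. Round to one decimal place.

37.8%

Class response rates: no degree 85/340 = 25%, high school 42/120 = 35%, some college 130/260 = 50%, associate degree 36/180 = 20%, bachelor's degree 162/180 = 90%.
Each respondent's weight = sampled/responded in their class; summing within a class gives n_sampled, so:
  no degree: 340 × 17.6 = 5984
  high school: 120 × 39.3 = 4716
  some college: 260 × 48.3 = 12,558
  associate degree: 180 × 54 = 9720
  bachelor's degree: 180 × 43.8 = 7884
Adjusted estimate = 40,862 / 1,080 = 37.8352 → 37.8%.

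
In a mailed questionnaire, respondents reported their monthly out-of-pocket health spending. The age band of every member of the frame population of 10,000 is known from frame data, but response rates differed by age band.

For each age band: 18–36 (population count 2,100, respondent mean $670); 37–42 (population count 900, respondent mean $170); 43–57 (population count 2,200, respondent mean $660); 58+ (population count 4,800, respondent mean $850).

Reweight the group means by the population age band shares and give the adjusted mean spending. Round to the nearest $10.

Reweight to the known age band distribution:
  18–36: (2,100/10,000) × 670 = 140.7
  37–42: (900/10,000) × 170 = 15.3
  43–57: (2,200/10,000) × 660 = 145.2
  58+: (4,800/10,000) × 850 = 408
Post-stratified estimate = 709.2 → $710.

$710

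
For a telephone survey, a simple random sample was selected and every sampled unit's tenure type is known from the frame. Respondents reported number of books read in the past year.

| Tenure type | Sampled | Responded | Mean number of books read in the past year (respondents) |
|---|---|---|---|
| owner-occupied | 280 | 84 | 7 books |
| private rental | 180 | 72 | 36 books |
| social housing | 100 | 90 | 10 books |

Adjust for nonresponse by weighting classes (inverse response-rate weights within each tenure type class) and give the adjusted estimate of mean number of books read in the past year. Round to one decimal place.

Response rates by class: owner-occupied 84/280 = 30%, private rental 72/180 = 40%, social housing 90/100 = 90%.
Inverse-response-rate weighting restores each class to its sampled count, so class totals weight by n_sampled:
  owner-occupied: 280 × 7 = 1960
  private rental: 180 × 36 = 6480
  social housing: 100 × 10 = 1000
Adjusted estimate = 9440 / 560 = 16.8571 → 16.9.

16.9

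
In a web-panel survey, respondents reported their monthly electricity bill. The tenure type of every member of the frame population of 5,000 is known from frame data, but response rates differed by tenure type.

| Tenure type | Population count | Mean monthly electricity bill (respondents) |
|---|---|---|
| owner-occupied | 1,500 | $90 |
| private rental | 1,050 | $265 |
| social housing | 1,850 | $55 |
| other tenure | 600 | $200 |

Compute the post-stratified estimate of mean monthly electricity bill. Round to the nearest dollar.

Reweight to the known tenure type distribution:
  owner-occupied: (1,500/5,000) × 90 = 27
  private rental: (1,050/5,000) × 265 = 55.65
  social housing: (1,850/5,000) × 55 = 20.35
  other tenure: (600/5,000) × 200 = 24
Post-stratified estimate = 127 → $127.

$127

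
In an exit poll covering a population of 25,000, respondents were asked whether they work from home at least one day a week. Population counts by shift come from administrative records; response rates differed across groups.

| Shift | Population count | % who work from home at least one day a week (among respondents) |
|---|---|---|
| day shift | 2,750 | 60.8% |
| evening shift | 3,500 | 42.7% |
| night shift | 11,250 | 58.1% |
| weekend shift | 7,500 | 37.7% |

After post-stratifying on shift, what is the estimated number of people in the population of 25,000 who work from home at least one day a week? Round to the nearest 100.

Apply each group's respondent rate to its population count:
  day shift: 2,750 × 60.8% = 1672
  evening shift: 3,500 × 42.7% = 1494.5
  night shift: 11,250 × 58.1% = 6536.25
  weekend shift: 7,500 × 37.7% = 2827.5
Estimated total = 12530.2 → 12,500.

12,500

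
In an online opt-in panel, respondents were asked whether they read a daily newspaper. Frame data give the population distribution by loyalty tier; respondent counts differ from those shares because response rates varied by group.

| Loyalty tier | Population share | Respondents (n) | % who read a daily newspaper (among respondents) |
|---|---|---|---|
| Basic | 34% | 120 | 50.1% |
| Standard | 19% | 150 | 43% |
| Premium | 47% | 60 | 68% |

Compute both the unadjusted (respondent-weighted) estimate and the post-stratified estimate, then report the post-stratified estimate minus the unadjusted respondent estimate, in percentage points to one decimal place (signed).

Without adjustment, the pooled respondent share is:
  (120/330)×50.1 + (150/330)×43 + (60/330)×68 = 50.1273%
Post-stratifying to population shares instead:
  0.34×50.1 + 0.19×43 + 0.47×68 = 57.164%
Difference = 57.164 − 50.1273 = 7.0367 pp.

+7.0 percentage points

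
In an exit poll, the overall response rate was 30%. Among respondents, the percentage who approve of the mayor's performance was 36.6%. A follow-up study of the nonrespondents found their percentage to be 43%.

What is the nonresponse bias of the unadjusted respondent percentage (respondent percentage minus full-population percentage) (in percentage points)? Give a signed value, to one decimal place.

Nonresponse fraction = 1 − 0.3 = 0.7.
Bias = (nonresponse fraction) × (respondent percentage − nonrespondent percentage)
     = 0.7 × (36.6 − 43) = 0.7 × -6.4 = -4.48.

-4.5 percentage points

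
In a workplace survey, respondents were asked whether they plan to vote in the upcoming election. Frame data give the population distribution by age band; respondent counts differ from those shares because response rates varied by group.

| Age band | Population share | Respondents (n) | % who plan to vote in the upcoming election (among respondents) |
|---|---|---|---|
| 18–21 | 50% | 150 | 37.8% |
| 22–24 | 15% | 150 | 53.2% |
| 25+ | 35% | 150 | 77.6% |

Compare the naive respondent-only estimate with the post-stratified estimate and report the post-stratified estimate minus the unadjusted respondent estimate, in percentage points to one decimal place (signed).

-2.2 percentage points

Without adjustment, the pooled respondent share is:
  (150/450)×37.8 + (150/450)×53.2 + (150/450)×77.6 = 56.2%
Reweighting by population age band shares:
  0.5×37.8 + 0.15×53.2 + 0.35×77.6 = 54.04%
Difference = 54.04 − 56.2 = -2.16 pp.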